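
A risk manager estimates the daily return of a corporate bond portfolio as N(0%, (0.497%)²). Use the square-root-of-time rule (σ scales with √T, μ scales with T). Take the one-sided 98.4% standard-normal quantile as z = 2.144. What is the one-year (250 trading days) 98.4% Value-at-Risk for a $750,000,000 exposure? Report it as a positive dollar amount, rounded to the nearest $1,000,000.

σ_{250d} = 0.497% × √250 = 7.858%.
VaR = 2.144 × 7.858% = 16.848%.
On $750,000,000: 0.16848 × $750,000,000 = $126,360,000.

$126,000,000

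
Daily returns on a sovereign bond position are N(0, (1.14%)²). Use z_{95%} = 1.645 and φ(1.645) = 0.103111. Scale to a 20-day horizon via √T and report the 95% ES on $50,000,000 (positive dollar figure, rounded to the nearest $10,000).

$5,260,000

σ_{20d} = 1.14% × √20 = 5.098%.
ES multiplier = φ(z)/(1−α) = 0.103111/0.05 = 2.062.
ES = 5.098% × 2.062 = 10.512%; on $50,000,000: $5,256,000.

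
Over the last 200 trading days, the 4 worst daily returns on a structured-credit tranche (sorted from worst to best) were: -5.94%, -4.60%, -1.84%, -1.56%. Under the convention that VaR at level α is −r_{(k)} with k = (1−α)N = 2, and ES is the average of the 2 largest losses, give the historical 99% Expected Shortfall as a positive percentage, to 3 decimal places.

5.270%

The 2 worst returns sum to -10.54%.
ES = −(-10.54%) / 2 = 5.27% ≈ 5.270%.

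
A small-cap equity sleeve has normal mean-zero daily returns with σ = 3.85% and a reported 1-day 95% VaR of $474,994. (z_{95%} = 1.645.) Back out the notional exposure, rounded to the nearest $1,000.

$7,500,000

VaR as a fraction of value: z·σ = 1.645 × 3.85% = 6.33325%.
Position = $474,994 / 0.0633325 = $7,500,004.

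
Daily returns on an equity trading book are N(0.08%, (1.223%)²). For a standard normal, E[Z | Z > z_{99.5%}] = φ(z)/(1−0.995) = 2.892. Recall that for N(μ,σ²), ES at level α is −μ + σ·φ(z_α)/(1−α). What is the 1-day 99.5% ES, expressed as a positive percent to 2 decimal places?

ES = −(0.08%) + 1.223% × 2.892 = 3.457%.

3.46%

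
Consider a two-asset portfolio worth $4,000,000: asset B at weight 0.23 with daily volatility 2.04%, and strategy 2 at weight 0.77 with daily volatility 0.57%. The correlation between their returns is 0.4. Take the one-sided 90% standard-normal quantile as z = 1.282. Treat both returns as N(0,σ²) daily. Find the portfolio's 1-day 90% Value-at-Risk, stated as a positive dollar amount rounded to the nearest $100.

$39,000

σ_p² = 0.23²·2.04² + 0.77²·0.57² + 2·0.4·0.23·0.77·2.04·0.57 = 0.5775 (%²).
σ_p = √0.5775 = 0.760%.
VaR = 1.282 × 0.760% = 0.974%; on $4,000,000 that is $38,960.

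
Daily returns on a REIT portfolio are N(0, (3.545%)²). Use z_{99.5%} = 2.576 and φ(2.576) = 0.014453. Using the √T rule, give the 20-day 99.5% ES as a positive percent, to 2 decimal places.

45.83%

σ_{20d} = 3.545% × √20 = 15.854%.
ES multiplier = φ(z)/(1−α) = 0.014453/0.005 = 2.891.
ES = 15.854% × 2.891 = 45.834%.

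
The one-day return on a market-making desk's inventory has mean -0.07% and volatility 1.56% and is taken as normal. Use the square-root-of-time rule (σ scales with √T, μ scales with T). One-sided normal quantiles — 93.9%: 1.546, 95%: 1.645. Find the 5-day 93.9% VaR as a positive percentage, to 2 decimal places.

σ_{5d} = 1.56% × √5 = 3.488%; μ_{5d} = 5 × -0.07% = -0.350%.
VaR = −(-0.350%) + 1.546 × 3.488% = 5.742%.

5.74%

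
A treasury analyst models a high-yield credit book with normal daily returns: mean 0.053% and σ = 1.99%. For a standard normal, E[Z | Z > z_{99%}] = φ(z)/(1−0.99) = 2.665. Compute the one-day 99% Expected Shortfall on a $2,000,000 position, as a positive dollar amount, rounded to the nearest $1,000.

ES = −(0.053%) + 1.99% × 2.665 = 5.250%.
On $2,000,000: 0.05250 × $2,000,000 = $105,000.

$105,000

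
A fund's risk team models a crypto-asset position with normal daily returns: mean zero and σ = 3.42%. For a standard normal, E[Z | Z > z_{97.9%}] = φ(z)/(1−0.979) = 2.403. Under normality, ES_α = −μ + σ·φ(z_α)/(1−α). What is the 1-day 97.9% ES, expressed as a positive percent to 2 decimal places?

ES = 3.42% × 2.403 = 8.218%.

8.22%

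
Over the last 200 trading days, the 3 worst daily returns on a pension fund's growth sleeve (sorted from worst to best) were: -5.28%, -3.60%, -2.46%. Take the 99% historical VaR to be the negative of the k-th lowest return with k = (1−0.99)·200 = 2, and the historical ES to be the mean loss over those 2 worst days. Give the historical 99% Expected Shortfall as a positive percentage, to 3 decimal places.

The 2 worst returns sum to -8.88%.
ES = −(-8.88%) / 2 = 4.44% ≈ 4.440%.

4.440%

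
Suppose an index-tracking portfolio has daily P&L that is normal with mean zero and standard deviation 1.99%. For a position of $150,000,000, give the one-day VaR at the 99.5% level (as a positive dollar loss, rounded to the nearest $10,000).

At 99.5% one-sided, z = 2.576.
VaR = z·σ = 2.576 × 1.99% = 5.126%.
On $150,000,000: 0.05126 × $150,000,000 = $7,689,000.

$7,690,000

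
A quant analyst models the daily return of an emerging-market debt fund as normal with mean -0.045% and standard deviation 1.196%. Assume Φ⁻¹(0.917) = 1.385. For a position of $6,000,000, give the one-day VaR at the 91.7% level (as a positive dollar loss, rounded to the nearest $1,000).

VaR = −μ + z·σ = −(-0.045%) + 1.385 × 1.196% = 1.701%.
On $6,000,000: 0.01701 × $6,000,000 = $102,060.

$102,000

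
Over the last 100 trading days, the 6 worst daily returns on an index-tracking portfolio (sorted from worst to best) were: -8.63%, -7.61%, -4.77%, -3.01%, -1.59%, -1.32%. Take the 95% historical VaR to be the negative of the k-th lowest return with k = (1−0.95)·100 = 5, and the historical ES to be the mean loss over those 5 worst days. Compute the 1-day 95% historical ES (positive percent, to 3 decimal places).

5.122%

The 5 worst returns sum to -25.61%.
ES = −(-25.61%) / 5 = 5.122%.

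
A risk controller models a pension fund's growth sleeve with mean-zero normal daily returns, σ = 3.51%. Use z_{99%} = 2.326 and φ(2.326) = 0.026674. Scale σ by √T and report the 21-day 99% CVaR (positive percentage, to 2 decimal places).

σ_{21d} = 3.51% × √21 = 16.085%.
ES multiplier = φ(z)/(1−α) = 0.026674/0.01 = 2.667.
ES = 16.085% × 2.667 = 42.899%.

42.90%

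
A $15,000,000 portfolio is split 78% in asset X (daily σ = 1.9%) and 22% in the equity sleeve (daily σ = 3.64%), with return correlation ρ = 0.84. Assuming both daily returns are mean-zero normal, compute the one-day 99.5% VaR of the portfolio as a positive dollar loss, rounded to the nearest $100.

σ_p² = 0.78²·1.9² + 0.22²·3.64² + 2·0.84·0.78·0.22·1.9·3.64 = 4.8314 (%²).
σ_p = √4.8314 = 2.198%.
At 99.5%, z = 2.576.
VaR = 2.576 × 2.198% = 5.662%; on $15,000,000 that is $849,300.

$849,300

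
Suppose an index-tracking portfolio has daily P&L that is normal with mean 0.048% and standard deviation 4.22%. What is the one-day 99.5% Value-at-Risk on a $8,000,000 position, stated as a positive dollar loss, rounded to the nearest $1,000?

$866,000

At 99.5% one-sided, z = 2.576.
VaR = −μ + z·σ = −(0.048%) + 2.576 × 4.22% = 10.823%.
On $8,000,000: 0.10823 × $8,000,000 = $865,840.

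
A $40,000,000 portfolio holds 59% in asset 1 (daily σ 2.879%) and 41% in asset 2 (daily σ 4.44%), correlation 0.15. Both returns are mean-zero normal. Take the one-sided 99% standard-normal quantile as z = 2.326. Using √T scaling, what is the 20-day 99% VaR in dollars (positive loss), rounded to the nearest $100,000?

$11,100,000

σ_p = √(0.59²·2.879² + 0.41²·4.44² + 2·0.15·0.59·0.41·2.879·4.44) = 2.670%.
σ_{20d} = 2.670% × √20 = 11.941%.
VaR = 2.326 × 11.941% = 27.775%; on $40,000,000 that is $11,110,000.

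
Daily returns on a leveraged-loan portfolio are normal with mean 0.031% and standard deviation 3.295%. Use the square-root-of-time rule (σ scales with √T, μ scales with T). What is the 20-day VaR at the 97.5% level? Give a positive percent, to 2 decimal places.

At 97.5%, z = 1.960.
σ_{20d} = 3.295% × √20 = 14.736%; μ_{20d} = 20 × 0.031% = 0.620%.
VaR = −(0.620%) + 1.960 × 14.736% = 28.263%.

28.26%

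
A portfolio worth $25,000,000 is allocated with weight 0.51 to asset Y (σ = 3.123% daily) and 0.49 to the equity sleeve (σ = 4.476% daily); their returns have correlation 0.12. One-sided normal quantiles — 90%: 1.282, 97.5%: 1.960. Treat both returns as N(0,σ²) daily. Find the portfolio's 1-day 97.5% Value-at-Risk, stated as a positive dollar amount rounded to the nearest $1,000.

$1,402,000

σ_p² = 0.51²·3.123² + 0.49²·4.476² + 2·0.12·0.51·0.49·3.123·4.476 = 8.1855 (%²).
σ_p = √8.1855 = 2.861%.
VaR = 1.960 × 2.861% = 5.608%; on $25,000,000 that is $1,402,000.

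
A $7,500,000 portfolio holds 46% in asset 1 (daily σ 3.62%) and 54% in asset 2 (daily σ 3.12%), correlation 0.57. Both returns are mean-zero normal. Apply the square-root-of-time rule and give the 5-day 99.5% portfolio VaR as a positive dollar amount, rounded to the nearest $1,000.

$1,282,000

σ_p = √(0.46²·3.62² + 0.54²·3.12² + 2·0.57·0.46·0.54·3.62·3.12) = 2.968%.
σ_{5d} = 2.968% × √5 = 6.637%.
z(99.5%) = 2.576.
VaR = 2.576 × 6.637% = 17.097%; on $7,500,000 that is $1,282,275.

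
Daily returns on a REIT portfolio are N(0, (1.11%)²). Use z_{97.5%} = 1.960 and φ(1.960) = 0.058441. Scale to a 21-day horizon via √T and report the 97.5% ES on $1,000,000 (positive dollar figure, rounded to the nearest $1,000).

$119,000

σ_{21d} = 1.11% × √21 = 5.087%.
ES multiplier = φ(z)/(1−α) = 0.058441/0.025 = 2.338.
ES = 5.087% × 2.338 = 11.893%; on $1,000,000: $118,930.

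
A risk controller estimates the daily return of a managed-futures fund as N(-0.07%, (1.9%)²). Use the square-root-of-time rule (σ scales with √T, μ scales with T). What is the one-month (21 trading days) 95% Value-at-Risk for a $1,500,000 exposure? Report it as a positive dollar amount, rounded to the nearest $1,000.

$237,000

At 95%, z = 1.645.
σ_{21d} = 1.9% × √21 = 8.707%; μ_{21d} = 21 × -0.07% = -1.470%.
VaR = −(-1.470%) + 1.645 × 8.707% = 15.793%.
On $1,500,000: 0.15793 × $1,500,000 = $236,895.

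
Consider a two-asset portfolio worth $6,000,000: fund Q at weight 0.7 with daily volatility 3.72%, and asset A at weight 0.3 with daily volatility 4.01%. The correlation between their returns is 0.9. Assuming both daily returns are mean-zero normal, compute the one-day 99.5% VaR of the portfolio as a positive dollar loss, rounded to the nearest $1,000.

σ_p² = 0.7²·3.72² + 0.3²·4.01² + 2·0.9·0.7·0.3·3.72·4.01 = 13.8667 (%²).
σ_p = √13.8667 = 3.724%.
At 99.5%, z = 2.576.
VaR = 2.576 × 3.724% = 9.593%; on $6,000,000 that is $575,580.

$576,000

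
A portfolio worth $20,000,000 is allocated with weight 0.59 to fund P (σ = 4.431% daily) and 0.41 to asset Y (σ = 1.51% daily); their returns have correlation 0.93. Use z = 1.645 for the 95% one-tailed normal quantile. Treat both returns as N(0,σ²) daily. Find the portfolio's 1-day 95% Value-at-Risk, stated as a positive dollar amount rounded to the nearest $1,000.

$1,052,000

σ_p² = 0.59²·4.431² + 0.41²·1.51² + 2·0.93·0.59·0.41·4.431·1.51 = 10.2282 (%²).
σ_p = √10.2282 = 3.198%.
VaR = 1.645 × 3.198% = 5.261%; on $20,000,000 that is $1,052,200.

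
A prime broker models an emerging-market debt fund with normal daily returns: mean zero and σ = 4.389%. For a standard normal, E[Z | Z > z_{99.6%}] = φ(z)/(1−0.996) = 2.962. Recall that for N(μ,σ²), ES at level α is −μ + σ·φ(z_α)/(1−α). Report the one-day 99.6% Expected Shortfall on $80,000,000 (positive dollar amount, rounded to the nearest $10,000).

ES = 4.389% × 2.962 = 13.000%.
On $80,000,000: 0.13000 × $80,000,000 = $10,400,000.

$10,400,000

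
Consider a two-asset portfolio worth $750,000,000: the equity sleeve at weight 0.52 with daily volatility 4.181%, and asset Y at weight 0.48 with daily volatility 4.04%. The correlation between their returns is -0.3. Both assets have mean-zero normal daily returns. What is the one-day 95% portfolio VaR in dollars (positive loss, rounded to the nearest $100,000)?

$30,100,000

σ_p² = 0.52²·4.181² + 0.48²·4.04² + 2·-0.3·0.52·0.48·4.181·4.04 = 5.9577 (%²).
σ_p = √5.9577 = 2.441%.
At 95%, z = 1.645.
VaR = 1.645 × 2.441% = 4.015%; on $750,000,000 that is $30,112,500.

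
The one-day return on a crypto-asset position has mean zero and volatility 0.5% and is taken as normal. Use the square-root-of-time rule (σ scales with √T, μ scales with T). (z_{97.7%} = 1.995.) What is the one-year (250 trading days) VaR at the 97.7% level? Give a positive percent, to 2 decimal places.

15.77%

σ_{250d} = 0.5% × √250 = 7.906%.
VaR = 1.995 × 7.906% = 15.772%.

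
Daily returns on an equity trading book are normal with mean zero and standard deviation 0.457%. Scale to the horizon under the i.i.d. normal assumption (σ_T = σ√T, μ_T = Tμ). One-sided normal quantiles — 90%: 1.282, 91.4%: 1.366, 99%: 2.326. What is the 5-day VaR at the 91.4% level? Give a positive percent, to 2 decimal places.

σ_{5d} = 0.457% × √5 = 1.022%.
VaR = 1.366 × 1.022% = 1.396%.

1.40%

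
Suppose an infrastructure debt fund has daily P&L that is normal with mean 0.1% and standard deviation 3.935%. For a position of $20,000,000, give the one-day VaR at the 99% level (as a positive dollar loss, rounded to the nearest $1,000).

$1,811,000

At 99% one-sided, z = 2.326.
VaR = −μ + z·σ = −(0.1%) + 2.326 × 3.935% = 9.053%.
On $20,000,000: 0.09053 × $20,000,000 = $1,810,600.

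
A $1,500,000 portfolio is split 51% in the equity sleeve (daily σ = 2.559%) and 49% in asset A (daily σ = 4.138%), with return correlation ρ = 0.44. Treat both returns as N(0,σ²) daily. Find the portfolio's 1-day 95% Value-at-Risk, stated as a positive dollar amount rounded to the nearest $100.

$70,400

σ_p² = 0.51²·2.559² + 0.49²·4.138² + 2·0.44·0.51·0.49·2.559·4.138 = 8.1432 (%²).
σ_p = √8.1432 = 2.854%.
At 95%, z = 1.645.
VaR = 1.645 × 2.854% = 4.695%; on $1,500,000 that is $70,425.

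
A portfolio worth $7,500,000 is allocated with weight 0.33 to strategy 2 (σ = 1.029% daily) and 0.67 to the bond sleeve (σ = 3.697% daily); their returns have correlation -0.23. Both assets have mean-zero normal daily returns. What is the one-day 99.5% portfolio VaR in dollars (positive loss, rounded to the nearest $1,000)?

σ_p² = 0.33²·1.029² + 0.67²·3.697² + 2·-0.23·0.33·0.67·1.029·3.697 = 5.8639 (%²).
σ_p = √5.8639 = 2.422%.
At 99.5%, z = 2.576.
VaR = 2.576 × 2.422% = 6.239%; on $7,500,000 that is $467,925.

$468,000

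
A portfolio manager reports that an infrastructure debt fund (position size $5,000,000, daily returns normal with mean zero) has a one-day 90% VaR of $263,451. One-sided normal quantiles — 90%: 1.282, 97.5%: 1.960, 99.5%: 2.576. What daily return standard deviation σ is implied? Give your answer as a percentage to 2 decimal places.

4.11%

VaR as a fraction: $263,451 / $5,000,000 = 5.269%.
σ = VaR / z = 5.269% / 1.282 = 4.110%.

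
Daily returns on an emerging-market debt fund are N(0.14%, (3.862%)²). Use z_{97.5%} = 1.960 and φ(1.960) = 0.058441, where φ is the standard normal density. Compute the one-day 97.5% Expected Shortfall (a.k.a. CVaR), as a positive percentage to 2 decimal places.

Tail multiplier: φ(z)/(1−α) = 0.058441 / 0.025 = 2.338.
ES = −(0.14%) + 3.862% × 2.338 = 8.889%.

8.89%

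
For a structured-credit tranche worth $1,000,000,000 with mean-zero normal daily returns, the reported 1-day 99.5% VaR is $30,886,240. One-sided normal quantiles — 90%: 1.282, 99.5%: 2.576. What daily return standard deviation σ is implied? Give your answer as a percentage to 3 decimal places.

1.199%

VaR as a fraction: $30,886,240 / $1,000,000,000 = 3.089%.
σ = VaR / z = 3.089% / 2.576 = 1.199%.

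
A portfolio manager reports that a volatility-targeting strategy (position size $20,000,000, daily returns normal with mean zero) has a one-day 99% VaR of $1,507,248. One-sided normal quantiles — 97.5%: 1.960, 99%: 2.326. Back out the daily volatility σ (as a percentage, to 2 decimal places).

3.24%

VaR as a fraction: $1,507,248 / $20,000,000 = 7.536%.
σ = VaR / z = 7.536% / 2.326 = 3.240%.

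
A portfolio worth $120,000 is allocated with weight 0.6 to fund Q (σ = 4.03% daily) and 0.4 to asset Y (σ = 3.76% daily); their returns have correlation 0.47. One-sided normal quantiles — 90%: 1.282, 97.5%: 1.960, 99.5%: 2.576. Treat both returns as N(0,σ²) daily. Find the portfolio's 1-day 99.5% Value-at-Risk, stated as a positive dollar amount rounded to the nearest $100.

$10,500

σ_p² = 0.6²·4.03² + 0.4²·3.76² + 2·0.47·0.6·0.4·4.03·3.76 = 11.5272 (%²).
σ_p = √11.5272 = 3.395%.
VaR = 2.576 × 3.395% = 8.746%; on $120,000 that is $10,495.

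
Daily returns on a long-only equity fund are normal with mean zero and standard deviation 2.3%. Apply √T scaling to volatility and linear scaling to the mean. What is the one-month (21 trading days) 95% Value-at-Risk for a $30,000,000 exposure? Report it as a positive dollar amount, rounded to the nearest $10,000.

At 95%, z = 1.645.
σ_{21d} = 2.3% × √21 = 10.540%.
VaR = 1.645 × 10.540% = 17.338%.
On $30,000,000: 0.17338 × $30,000,000 = $5,201,400.

$5,200,000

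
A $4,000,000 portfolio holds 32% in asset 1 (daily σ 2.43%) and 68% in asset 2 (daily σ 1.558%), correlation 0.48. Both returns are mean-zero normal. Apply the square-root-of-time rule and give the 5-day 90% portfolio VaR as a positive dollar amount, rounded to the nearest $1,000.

$182,000

σ_p = √(0.32²·2.43² + 0.68²·1.558² + 2·0.48·0.32·0.68·2.43·1.558) = 1.587%.
σ_{5d} = 1.587% × √5 = 3.549%.
z(90%) = 1.282.
VaR = 1.282 × 3.549% = 4.550%; on $4,000,000 that is $182,000.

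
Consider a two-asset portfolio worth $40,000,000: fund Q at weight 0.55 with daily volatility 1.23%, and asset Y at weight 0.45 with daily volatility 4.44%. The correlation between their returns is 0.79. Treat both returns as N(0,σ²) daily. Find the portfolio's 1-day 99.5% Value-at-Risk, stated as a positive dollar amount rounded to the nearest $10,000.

$2,640,000

σ_p² = 0.55²·1.23² + 0.45²·4.44² + 2·0.79·0.55·0.45·1.23·4.44 = 6.5853 (%²).
σ_p = √6.5853 = 2.566%.
At 99.5%, z = 2.576.
VaR = 2.576 × 2.566% = 6.610%; on $40,000,000 that is $2,644,000.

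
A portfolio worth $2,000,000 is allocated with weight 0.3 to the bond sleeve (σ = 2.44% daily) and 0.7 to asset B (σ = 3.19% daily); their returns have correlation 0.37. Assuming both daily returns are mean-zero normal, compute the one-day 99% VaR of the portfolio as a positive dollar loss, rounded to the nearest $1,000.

$121,000

σ_p² = 0.3²·2.44² + 0.7²·3.19² + 2·0.37·0.3·0.7·2.44·3.19 = 6.7317 (%²).
σ_p = √6.7317 = 2.595%.
At 99%, z = 2.326.
VaR = 2.326 × 2.595% = 6.036%; on $2,000,000 that is $120,720.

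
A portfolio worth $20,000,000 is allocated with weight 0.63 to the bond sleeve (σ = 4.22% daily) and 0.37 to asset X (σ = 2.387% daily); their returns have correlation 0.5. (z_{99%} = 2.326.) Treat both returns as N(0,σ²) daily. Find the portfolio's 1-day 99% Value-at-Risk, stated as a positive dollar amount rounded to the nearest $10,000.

$1,490,000

σ_p² = 0.63²·4.22² + 0.37²·2.387² + 2·0.5·0.63·0.37·4.22·2.387 = 10.1962 (%²).
σ_p = √10.1962 = 3.193%.
VaR = 2.326 × 3.193% = 7.427%; on $20,000,000 that is $1,485,400.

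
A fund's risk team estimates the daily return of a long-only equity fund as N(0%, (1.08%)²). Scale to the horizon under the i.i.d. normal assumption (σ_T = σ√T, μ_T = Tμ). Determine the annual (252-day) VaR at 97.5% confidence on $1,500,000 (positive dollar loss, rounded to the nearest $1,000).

At 97.5%, z = 1.960.
σ_{252d} = 1.08% × √252 = 17.144%.
VaR = 1.960 × 17.144% = 33.602%.
On $1,500,000: 0.33602 × $1,500,000 = $504,030.

$504,000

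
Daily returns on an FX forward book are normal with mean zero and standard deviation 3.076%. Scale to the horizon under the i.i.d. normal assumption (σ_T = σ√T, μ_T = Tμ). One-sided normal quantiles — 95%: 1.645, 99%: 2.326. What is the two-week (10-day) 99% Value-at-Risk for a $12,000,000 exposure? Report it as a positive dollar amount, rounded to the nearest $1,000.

σ_{10d} = 3.076% × √10 = 9.727%.
VaR = 2.326 × 9.727% = 22.625%.
On $12,000,000: 0.22625 × $12,000,000 = $2,715,000.

$2,715,000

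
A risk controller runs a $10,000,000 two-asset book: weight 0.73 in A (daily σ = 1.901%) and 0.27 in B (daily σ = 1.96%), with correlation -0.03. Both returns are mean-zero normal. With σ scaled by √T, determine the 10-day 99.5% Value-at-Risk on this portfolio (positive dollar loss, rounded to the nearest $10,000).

σ_p = √(0.73²·1.901² + 0.27²·1.96² + 2·-0.03·0.73·0.27·1.901·1.96) = 1.470%.
σ_{10d} = 1.470% × √10 = 4.649%.
z(99.5%) = 2.576.
VaR = 2.576 × 4.649% = 11.976%; on $10,000,000 that is $1,197,600.

$1,200,000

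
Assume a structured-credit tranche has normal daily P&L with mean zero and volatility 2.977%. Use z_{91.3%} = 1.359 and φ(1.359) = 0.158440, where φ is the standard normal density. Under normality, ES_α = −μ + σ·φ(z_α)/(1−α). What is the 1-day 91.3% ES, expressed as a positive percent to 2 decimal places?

5.42%

Tail multiplier: φ(z)/(1−α) = 0.158440 / 0.087 = 1.821.
ES = 2.977% × 1.821 = 5.421%.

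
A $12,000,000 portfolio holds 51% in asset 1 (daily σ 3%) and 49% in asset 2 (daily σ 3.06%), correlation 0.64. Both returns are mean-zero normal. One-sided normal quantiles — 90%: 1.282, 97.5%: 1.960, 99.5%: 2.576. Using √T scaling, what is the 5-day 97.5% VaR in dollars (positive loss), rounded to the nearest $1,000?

$1,443,000

σ_p = √(0.51²·3² + 0.49²·3.06² + 2·0.64·0.51·0.49·3·3.06) = 2.743%.
σ_{5d} = 2.743% × √5 = 6.134%.
VaR = 1.960 × 6.134% = 12.023%; on $12,000,000 that is $1,442,760.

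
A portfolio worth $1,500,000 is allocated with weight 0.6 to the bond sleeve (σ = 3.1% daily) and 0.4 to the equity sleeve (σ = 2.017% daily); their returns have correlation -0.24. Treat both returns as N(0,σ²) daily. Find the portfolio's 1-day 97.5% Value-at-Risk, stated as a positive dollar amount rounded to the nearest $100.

σ_p² = 0.6²·3.1² + 0.4²·2.017² + 2·-0.24·0.6·0.4·3.1·2.017 = 3.3902 (%²).
σ_p = √3.3902 = 1.841%.
At 97.5%, z = 1.960.
VaR = 1.960 × 1.841% = 3.608%; on $1,500,000 that is $54,120.

$54,100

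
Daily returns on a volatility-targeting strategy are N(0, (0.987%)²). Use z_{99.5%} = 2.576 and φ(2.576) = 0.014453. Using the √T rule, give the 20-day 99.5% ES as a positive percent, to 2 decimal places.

σ_{20d} = 0.987% × √20 = 4.414%.
ES multiplier = φ(z)/(1−α) = 0.014453/0.005 = 2.891.
ES = 4.414% × 2.891 = 12.761%.

12.76%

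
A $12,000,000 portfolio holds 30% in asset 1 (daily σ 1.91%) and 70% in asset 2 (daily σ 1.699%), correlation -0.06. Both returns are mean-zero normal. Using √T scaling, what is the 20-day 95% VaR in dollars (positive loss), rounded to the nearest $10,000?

σ_p = √(0.3²·1.91² + 0.7²·1.699² + 2·-0.06·0.3·0.7·1.91·1.699) = 1.289%.
σ_{20d} = 1.289% × √20 = 5.765%.
z(95%) = 1.645.
VaR = 1.645 × 5.765% = 9.483%; on $12,000,000 that is $1,137,960.

$1,140,000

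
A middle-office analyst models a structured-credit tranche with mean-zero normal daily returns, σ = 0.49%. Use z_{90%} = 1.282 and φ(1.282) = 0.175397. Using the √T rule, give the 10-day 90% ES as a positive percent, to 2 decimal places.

σ_{10d} = 0.49% × √10 = 1.550%.
ES multiplier = φ(z)/(1−α) = 0.175397/0.1 = 1.754.
ES = 1.550% × 1.754 = 2.719%.

2.72%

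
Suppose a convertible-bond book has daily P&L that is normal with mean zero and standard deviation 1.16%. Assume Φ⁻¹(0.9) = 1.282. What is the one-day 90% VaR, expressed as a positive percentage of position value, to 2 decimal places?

VaR = z·σ = 1.282 × 1.16% = 1.487%.

1.49%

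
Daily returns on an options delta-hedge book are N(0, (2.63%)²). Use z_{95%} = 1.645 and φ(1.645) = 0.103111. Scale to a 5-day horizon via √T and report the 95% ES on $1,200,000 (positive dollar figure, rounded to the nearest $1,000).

$146,000

σ_{5d} = 2.63% × √5 = 5.881%.
ES multiplier = φ(z)/(1−α) = 0.103111/0.05 = 2.062.
ES = 5.881% × 2.062 = 12.127%; on $1,200,000: $145,524.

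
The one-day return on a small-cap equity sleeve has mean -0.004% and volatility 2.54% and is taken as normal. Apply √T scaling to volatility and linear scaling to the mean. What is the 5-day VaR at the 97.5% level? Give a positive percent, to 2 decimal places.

At 97.5%, z = 1.960.
σ_{5d} = 2.54% × √5 = 5.680%; μ_{5d} = 5 × -0.004% = -0.020%.
VaR = −(-0.020%) + 1.960 × 5.680% = 11.153%.

11.15%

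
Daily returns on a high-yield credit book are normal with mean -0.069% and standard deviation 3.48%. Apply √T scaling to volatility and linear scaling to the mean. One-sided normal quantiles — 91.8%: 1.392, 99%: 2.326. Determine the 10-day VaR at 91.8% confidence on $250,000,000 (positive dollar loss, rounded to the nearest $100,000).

$40,000,000

σ_{10d} = 3.48% × √10 = 11.005%; μ_{10d} = 10 × -0.069% = -0.690%.
VaR = −(-0.690%) + 1.392 × 11.005% = 16.009%.
On $250,000,000: 0.16009 × $250,000,000 = $40,022,500.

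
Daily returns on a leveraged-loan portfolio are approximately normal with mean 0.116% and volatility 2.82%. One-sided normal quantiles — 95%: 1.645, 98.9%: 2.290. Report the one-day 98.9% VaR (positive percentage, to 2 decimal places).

6.34%

VaR = −μ + z·σ = −(0.116%) + 2.290 × 2.82% = 6.342%.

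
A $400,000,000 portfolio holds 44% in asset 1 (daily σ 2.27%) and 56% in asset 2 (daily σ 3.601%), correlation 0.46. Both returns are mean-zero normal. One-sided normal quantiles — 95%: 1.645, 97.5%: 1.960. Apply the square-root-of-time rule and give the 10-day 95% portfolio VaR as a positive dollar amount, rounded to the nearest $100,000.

σ_p = √(0.44²·2.27² + 0.56²·3.601² + 2·0.46·0.44·0.56·2.27·3.601) = 2.630%.
σ_{10d} = 2.630% × √10 = 8.317%.
VaR = 1.645 × 8.317% = 13.681%; on $400,000,000 that is $54,724,000.

$54,700,000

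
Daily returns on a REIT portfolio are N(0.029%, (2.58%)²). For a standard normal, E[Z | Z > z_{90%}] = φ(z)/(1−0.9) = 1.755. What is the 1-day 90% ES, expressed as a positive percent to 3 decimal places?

ES = −(0.029%) + 2.58% × 1.755 = 4.499%.

4.499%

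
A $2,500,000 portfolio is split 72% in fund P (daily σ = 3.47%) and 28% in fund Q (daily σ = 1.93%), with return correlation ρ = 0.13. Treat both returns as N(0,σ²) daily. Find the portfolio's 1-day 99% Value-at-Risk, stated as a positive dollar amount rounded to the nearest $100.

σ_p² = 0.72²·3.47² + 0.28²·1.93² + 2·0.13·0.72·0.28·3.47·1.93 = 6.8851 (%²).
σ_p = √6.8851 = 2.624%.
At 99%, z = 2.326.
VaR = 2.326 × 2.624% = 6.103%; on $2,500,000 that is $152,575.

$152,600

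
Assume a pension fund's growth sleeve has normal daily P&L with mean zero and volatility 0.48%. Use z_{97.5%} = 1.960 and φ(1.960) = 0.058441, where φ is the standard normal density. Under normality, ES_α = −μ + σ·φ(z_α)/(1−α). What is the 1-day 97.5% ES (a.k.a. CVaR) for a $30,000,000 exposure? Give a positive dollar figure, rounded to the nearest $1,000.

$337,000

Tail multiplier: φ(z)/(1−α) = 0.058441 / 0.025 = 2.338.
ES = 0.48% × 2.338 = 1.122%.
On $30,000,000: 0.01122 × $30,000,000 = $336,600.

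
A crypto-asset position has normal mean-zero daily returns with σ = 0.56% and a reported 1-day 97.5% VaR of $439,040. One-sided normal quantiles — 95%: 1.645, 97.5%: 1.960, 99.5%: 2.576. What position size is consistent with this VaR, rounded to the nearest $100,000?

$40,000,000

VaR as a fraction of value: z·σ = 1.960 × 0.56% = 1.0976%.
Position = $439,040 / 0.010976 = $40,000,000.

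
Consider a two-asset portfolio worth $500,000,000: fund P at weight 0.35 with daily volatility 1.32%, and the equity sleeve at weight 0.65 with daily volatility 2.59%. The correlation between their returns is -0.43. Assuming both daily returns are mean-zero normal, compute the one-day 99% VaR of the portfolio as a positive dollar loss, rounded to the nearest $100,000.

$17,900,000

σ_p² = 0.35²·1.32² + 0.65²·2.59² + 2·-0.43·0.35·0.65·1.32·2.59 = 2.3787 (%²).
σ_p = √2.3787 = 1.542%.
At 99%, z = 2.326.
VaR = 2.326 × 1.542% = 3.587%; on $500,000,000 that is $17,935,000.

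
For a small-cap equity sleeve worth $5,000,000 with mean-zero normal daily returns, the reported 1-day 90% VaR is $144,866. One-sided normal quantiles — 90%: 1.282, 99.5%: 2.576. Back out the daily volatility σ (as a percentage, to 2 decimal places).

2.26%

VaR as a fraction: $144,866 / $5,000,000 = 2.897%.
σ = VaR / z = 2.897% / 1.282 = 2.260%.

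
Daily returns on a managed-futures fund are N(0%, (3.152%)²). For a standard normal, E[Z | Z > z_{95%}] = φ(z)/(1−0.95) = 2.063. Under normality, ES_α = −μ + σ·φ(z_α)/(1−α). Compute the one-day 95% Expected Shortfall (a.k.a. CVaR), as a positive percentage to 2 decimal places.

ES = 3.152% × 2.063 = 6.503%.

6.50%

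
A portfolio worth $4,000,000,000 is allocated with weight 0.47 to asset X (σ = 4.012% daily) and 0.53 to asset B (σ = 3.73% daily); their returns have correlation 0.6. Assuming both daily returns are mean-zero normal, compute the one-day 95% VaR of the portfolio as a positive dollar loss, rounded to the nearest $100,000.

$227,300,000

σ_p² = 0.47²·4.012² + 0.53²·3.73² + 2·0.6·0.47·0.53·4.012·3.73 = 11.9370 (%²).
σ_p = √11.9370 = 3.455%.
At 95%, z = 1.645.
VaR = 1.645 × 3.455% = 5.683%; on $4,000,000,000 that is $227,320,000.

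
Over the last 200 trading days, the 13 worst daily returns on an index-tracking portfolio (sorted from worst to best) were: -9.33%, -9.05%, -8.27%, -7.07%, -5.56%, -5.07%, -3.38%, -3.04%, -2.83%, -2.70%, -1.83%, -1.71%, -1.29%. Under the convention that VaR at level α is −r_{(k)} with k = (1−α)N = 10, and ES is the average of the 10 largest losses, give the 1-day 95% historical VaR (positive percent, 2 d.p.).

k = 10; the 10th lowest return is -2.70%, so VaR = 2.70%.

2.70%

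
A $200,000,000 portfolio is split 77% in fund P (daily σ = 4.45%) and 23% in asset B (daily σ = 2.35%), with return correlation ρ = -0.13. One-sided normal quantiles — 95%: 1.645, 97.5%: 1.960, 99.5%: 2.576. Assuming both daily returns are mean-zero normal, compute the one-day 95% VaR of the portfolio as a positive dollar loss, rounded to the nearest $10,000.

σ_p² = 0.77²·4.45² + 0.23²·2.35² + 2·-0.13·0.77·0.23·4.45·2.35 = 11.5515 (%²).
σ_p = √11.5515 = 3.399%.
VaR = 1.645 × 3.399% = 5.591%; on $200,000,000 that is $11,182,000.

$11,180,000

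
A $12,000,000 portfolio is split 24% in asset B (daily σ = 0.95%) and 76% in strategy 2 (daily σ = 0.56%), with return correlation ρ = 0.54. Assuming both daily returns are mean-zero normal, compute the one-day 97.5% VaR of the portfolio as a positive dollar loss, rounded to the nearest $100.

σ_p² = 0.24²·0.95² + 0.76²·0.56² + 2·0.54·0.24·0.76·0.95·0.56 = 0.3379 (%²).
σ_p = √0.3379 = 0.581%.
At 97.5%, z = 1.960.
VaR = 1.960 × 0.581% = 1.139%; on $12,000,000 that is $136,680.

$136,700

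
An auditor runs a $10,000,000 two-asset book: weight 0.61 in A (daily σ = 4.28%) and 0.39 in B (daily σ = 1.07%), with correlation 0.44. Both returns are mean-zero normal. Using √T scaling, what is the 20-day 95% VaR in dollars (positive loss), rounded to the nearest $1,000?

$2,074,000

σ_p = √(0.61²·4.28² + 0.39²·1.07² + 2·0.44·0.61·0.39·4.28·1.07) = 2.819%.
σ_{20d} = 2.819% × √20 = 12.607%.
z(95%) = 1.645.
VaR = 1.645 × 12.607% = 20.739%; on $10,000,000 that is $2,073,900.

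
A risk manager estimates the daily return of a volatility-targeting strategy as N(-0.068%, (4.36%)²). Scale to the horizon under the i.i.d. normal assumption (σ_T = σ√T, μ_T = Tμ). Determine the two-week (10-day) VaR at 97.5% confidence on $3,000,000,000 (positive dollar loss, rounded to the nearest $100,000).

At 97.5%, z = 1.960.
σ_{10d} = 4.36% × √10 = 13.788%; μ_{10d} = 10 × -0.068% = -0.680%.
VaR = −(-0.680%) + 1.960 × 13.788% = 27.704%.
On $3,000,000,000: 0.27704 × $3,000,000,000 = $831,120,000.

$831,100,000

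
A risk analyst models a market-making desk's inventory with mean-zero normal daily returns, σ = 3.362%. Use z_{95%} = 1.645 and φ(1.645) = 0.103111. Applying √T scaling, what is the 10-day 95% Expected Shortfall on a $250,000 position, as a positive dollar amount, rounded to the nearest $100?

$54,800

σ_{10d} = 3.362% × √10 = 10.632%.
ES multiplier = φ(z)/(1−α) = 0.103111/0.05 = 2.062.
ES = 10.632% × 2.062 = 21.923%; on $250,000: $54,807.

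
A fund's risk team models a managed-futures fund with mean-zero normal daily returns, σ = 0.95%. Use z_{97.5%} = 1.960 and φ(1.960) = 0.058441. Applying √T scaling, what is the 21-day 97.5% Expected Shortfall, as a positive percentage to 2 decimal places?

σ_{21d} = 0.95% × √21 = 4.353%.
ES multiplier = φ(z)/(1−α) = 0.058441/0.025 = 2.338.
ES = 4.353% × 2.338 = 10.177%.

10.18%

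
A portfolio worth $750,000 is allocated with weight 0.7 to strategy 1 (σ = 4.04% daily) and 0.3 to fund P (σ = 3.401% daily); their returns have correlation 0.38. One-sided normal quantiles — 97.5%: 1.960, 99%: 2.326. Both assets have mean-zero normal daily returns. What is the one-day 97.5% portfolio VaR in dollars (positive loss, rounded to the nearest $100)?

σ_p² = 0.7²·4.04² + 0.3²·3.401² + 2·0.38·0.7·0.3·4.04·3.401 = 11.2315 (%²).
σ_p = √11.2315 = 3.351%.
VaR = 1.960 × 3.351% = 6.568%; on $750,000 that is $49,260.

$49,300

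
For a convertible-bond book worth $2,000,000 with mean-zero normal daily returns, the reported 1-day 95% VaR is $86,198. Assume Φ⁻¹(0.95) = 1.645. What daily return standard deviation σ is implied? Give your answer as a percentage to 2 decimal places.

2.62%

VaR as a fraction: $86,198 / $2,000,000 = 4.310%.
σ = VaR / z = 4.310% / 1.645 = 2.620%.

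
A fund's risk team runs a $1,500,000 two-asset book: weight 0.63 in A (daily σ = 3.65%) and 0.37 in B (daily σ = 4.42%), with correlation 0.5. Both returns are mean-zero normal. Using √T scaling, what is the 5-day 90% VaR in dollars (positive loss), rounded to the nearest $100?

σ_p = √(0.63²·3.65² + 0.37²·4.42² + 2·0.5·0.63·0.37·3.65·4.42) = 3.424%.
σ_{5d} = 3.424% × √5 = 7.656%.
z(90%) = 1.282.
VaR = 1.282 × 7.656% = 9.815%; on $1,500,000 that is $147,225.

$147,200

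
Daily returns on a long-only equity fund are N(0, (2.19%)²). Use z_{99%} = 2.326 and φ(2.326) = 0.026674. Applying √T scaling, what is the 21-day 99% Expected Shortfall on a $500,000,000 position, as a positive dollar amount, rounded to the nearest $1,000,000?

$134,000,000

σ_{21d} = 2.19% × √21 = 10.036%.
ES multiplier = φ(z)/(1−α) = 0.026674/0.01 = 2.667.
ES = 10.036% × 2.667 = 26.766%; on $500,000,000: $133,830,000.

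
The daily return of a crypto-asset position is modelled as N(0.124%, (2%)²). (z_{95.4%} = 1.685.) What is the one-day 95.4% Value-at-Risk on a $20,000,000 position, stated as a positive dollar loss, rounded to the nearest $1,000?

VaR = −μ + z·σ = −(0.124%) + 1.685 × 2% = 3.246%.
On $20,000,000: 0.03246 × $20,000,000 = $649,200.

$649,000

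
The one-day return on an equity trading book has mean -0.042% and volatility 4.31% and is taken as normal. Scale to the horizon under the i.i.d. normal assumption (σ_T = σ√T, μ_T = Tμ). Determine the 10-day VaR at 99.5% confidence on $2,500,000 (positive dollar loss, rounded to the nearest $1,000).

At 99.5%, z = 2.576.
σ_{10d} = 4.31% × √10 = 13.629%; μ_{10d} = 10 × -0.042% = -0.420%.
VaR = −(-0.420%) + 2.576 × 13.629% = 35.528%.
On $2,500,000: 0.35528 × $2,500,000 = $888,200.

$888,000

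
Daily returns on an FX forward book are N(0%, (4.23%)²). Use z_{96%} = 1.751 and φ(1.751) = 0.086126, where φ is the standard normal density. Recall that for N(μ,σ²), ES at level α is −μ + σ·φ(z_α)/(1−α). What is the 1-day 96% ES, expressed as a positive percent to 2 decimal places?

Tail multiplier: φ(z)/(1−α) = 0.086126 / 0.04 = 2.153.
ES = 4.23% × 2.153 = 9.107%.

9.11%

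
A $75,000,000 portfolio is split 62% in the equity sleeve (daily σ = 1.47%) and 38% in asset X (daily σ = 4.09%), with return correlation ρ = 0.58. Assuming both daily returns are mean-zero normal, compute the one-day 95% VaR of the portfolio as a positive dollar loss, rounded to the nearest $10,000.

σ_p² = 0.62²·1.47² + 0.38²·4.09² + 2·0.58·0.62·0.38·1.47·4.09 = 4.8893 (%²).
σ_p = √4.8893 = 2.211%.
At 95%, z = 1.645.
VaR = 1.645 × 2.211% = 3.637%; on $75,000,000 that is $2,727,750.

$2,730,000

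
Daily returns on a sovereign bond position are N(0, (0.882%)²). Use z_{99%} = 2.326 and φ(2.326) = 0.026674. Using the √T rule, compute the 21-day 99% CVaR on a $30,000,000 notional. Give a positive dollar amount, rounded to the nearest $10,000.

σ_{21d} = 0.882% × √21 = 4.042%.
ES multiplier = φ(z)/(1−α) = 0.026674/0.01 = 2.667.
ES = 4.042% × 2.667 = 10.780%; on $30,000,000: $3,234,000.

$3,230,000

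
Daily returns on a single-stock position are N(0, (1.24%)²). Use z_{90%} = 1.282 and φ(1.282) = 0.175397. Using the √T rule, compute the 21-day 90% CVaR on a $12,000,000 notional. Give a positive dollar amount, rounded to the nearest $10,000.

σ_{21d} = 1.24% × √21 = 5.682%.
ES multiplier = φ(z)/(1−α) = 0.175397/0.1 = 1.754.
ES = 5.682% × 1.754 = 9.966%; on $12,000,000: $1,195,920.

$1,200,000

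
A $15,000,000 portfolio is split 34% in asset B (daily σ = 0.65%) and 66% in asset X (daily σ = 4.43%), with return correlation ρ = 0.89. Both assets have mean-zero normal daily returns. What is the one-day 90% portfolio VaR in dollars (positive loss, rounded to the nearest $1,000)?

$600,000

σ_p² = 0.34²·0.65² + 0.66²·4.43² + 2·0.89·0.34·0.66·0.65·4.43 = 9.7476 (%²).
σ_p = √9.7476 = 3.122%.
At 90%, z = 1.282.
VaR = 1.282 × 3.122% = 4.002%; on $15,000,000 that is $600,300.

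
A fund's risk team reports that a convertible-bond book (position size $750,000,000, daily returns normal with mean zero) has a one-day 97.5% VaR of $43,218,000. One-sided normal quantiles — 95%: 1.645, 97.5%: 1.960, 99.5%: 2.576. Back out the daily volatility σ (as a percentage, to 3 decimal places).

2.940%

VaR as a fraction: $43,218,000 / $750,000,000 = 5.762%.
σ = VaR / z = 5.762% / 1.960 = 2.940%.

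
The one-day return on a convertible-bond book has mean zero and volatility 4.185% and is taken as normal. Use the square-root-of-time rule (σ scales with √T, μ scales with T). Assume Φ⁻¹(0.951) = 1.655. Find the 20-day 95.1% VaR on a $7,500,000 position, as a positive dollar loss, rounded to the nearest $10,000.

$2,320,000

σ_{20d} = 4.185% × √20 = 18.716%.
VaR = 1.655 × 18.716% = 30.975%.
On $7,500,000: 0.30975 × $7,500,000 = $2,323,125.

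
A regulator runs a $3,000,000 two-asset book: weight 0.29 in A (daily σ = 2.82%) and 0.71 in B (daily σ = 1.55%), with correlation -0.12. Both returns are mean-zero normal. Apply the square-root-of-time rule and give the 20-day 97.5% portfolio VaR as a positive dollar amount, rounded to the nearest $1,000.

σ_p = √(0.29²·2.82² + 0.71²·1.55² + 2·-0.12·0.29·0.71·2.82·1.55) = 1.290%.
σ_{20d} = 1.290% × √20 = 5.769%.
z(97.5%) = 1.960.
VaR = 1.960 × 5.769% = 11.307%; on $3,000,000 that is $339,210.

$339,000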